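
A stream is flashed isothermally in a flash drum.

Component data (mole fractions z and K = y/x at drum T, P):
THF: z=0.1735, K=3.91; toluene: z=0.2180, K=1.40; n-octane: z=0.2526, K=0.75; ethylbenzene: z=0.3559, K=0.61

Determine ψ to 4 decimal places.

Let ψ = V/F and solve Σ zᵢ(Kᵢ−1)/(1+ψ(Kᵢ−1)) = 0.
Check two-phase: ΣzᵢKᵢ = 1.3901 > 1 and Σzᵢ/Kᵢ = 1.1203 > 1, so g(0) = 0.3901 > 0 and g(1) = -0.1203 < 0.
Newton–Raphson from ψ = 0.5:
  ψ = 0.5000: g = 0.03373, g' = -0.3721 → ψ = 0.5906
  ψ = 0.5906: g = 0.00181, g' = -0.3347 → ψ = 0.5960
  ψ = 0.5960: g = 0.00000, g' = -0.3329 → ψ = 0.5961
Converged at ψ = 0.5961.

ψ = 0.5961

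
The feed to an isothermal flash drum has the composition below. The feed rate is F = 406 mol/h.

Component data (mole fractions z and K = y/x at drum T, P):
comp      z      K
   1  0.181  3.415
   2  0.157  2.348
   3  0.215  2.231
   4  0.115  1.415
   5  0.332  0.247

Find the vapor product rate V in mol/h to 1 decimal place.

Let ψ = V/F and solve Σ zᵢ(Kᵢ−1)/(1+ψ(Kᵢ−1)) = 0.
g(0) = ΣzᵢKᵢ − 1 = 0.711 and g(1) = 1 − Σzᵢ/Kᵢ = -0.642, so a root lies in (0, 1).
Newton iteration, ψ⁰ = 0.5:
  ψ = 0.500: g = 0.1268, g' = -0.941 → ψ = 0.635
  ψ = 0.635: g = -0.0059, g' = -1.053 → ψ = 0.629
Converged at ψ = 0.629.
Then V = ψ·F = 0.6291·406 = 255.4 mol/h and L = F − V = 150.6 mol/h.

V = 255.4 mol/h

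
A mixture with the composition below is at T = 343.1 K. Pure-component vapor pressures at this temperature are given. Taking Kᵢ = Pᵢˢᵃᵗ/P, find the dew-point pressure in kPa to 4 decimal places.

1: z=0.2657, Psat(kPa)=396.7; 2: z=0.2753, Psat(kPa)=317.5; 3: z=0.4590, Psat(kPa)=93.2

Pdew = 154.7567 kPa

At the dew point ψ → 1, so Σzᵢ/Kᵢ = 1 with Kᵢ = Pᵢˢᵃᵗ/P ⇒ 1/P = Σzᵢ/Pᵢˢᵃᵗ.
1/P = 0.2657/396.7 + 0.2753/317.5 + 0.4590/93.2 = 0.0064618 ⇒ P = 154.7567 kPa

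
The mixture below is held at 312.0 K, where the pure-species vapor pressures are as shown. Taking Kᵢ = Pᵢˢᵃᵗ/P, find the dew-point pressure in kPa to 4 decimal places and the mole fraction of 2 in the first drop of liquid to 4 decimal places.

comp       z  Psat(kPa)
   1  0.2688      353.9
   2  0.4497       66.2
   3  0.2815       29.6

Pdew = 58.6073 kPa, x_2 = 0.3981

At the dew point ψ → 1, so Σzᵢ/Kᵢ = 1 with Kᵢ = Pᵢˢᵃᵗ/P ⇒ 1/P = Σzᵢ/Pᵢˢᵃᵗ.
1/P = 0.2688/353.9 + 0.4497/66.2 + 0.2815/29.6 = 0.0170627 ⇒ P = 58.6073 kPa
xᵢ = zᵢP/Pᵢˢᵃᵗ ⇒ x_2 = 0.4497·58.6073/66.2 = 0.3981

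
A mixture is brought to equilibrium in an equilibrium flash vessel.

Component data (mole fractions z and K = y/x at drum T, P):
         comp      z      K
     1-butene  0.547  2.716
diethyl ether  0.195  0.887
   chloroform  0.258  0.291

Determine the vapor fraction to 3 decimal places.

Rachford–Rice: g(ψ) = Σ zᵢ(Kᵢ−1)/(1+ψ(Kᵢ−1)) = 0.
Feasibility: ΣzᵢKᵢ = 1.734, Σzᵢ/Kᵢ = 1.308 — both > 1, two phases present.
Iterate (Newton) starting at ψ = 0.45:
  ψ = 0.450: g = 0.2378, g' = -0.795 → ψ = 0.749
  ψ = 0.749: g = -0.0034, g' = -0.901 → ψ = 0.745
Converged at ψ = 0.745.

ψ = 0.745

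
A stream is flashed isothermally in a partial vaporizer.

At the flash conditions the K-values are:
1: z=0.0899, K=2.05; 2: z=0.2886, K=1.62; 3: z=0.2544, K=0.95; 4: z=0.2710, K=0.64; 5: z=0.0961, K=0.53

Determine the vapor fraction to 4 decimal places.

ψ = 0.5379

Newton–Raphson from ψ = 0.5:
  ψ = 0.5000: g = 0.00742, g' = -0.1964 → ψ = 0.5378
  ψ = 0.5378: g = 0.00002, g' = -0.1956 → ψ = 0.5379
Converged at ψ = 0.5379.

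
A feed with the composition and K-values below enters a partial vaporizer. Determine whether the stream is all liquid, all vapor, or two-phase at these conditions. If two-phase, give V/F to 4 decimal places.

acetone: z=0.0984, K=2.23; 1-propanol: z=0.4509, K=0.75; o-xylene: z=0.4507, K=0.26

all liquid

ΣzᵢKᵢ = 0.6748; Σzᵢ/Kᵢ = 2.3788.
Since ΣzᵢKᵢ < 1 the mixture is below its bubble point — single liquid phase.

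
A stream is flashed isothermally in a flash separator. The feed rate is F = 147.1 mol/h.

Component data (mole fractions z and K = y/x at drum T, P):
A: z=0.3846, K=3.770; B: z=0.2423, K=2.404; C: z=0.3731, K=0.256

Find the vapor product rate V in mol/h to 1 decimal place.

Material balance + equilibrium reduce to Σ zᵢ(Kᵢ−1)/(1+ψ(Kᵢ−1)) = 0.
Check two-phase: ΣzᵢKᵢ = 2.1279 > 1 and Σzᵢ/Kᵢ = 1.6602 > 1, so g(0) = 1.1279 > 0 and g(1) = -0.6602 < 0.
Iterate (Newton) starting at ψ = 0.5:
  ψ = 0.5000: g = 0.20454, g' = -1.2073 → ψ = 0.6694
  ψ = 0.6694: g = -0.00440, g' = -1.3088 → ψ = 0.6661
Converged at ψ = 0.6660.
Then V = ψ·F = 0.6660·147.1 = 98.0 mol/h and L = F − V = 49.1 mol/h.

V = 98.0 mol/h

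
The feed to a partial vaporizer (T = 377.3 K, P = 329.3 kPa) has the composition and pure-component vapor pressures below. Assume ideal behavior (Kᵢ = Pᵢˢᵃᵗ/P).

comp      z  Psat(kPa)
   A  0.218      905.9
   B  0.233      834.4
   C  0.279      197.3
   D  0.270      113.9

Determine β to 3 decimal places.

β = 0.505

Raoult's law: Kᵢ = Pᵢˢᵃᵗ/P = Pᵢˢᵃᵗ/329.3.
  K_A = 905.9/329.3 = 2.75099, K_B = 834.4/329.3 = 2.53386, K_C = 197.3/329.3 = 0.59915, K_D = 113.9/329.3 = 0.34589
Rachford–Rice: g(β) = Σ zᵢ(Kᵢ−1)/(1+β(Kᵢ−1)) = 0.
Feasibility: ΣzᵢKᵢ = 1.451, Σzᵢ/Kᵢ = 1.417 — both > 1, two phases present.
Iterate (Newton) starting at β = 0.44:
  β = 0.440: g = 0.0452, g' = -0.702 → β = 0.504
  β = 0.504: g = 0.0005, g' = -0.690 → β = 0.505
Converged at β = 0.505.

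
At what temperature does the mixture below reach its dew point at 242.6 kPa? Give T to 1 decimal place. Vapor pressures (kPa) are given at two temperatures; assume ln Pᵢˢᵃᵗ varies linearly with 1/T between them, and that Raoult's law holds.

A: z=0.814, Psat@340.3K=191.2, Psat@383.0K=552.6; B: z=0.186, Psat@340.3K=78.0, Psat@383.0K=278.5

Dew-point temperature: Σzᵢ·P/Pᵢˢᵃᵗ(T) = 1. Interpolate ln Pᵢˢᵃᵗ = aᵢ + bᵢ/T.
  T = 340.3 K: ΣzᵢP/Pᵢˢᵃᵗ = 1.6113
  T = 383.0 K: ΣzᵢP/Pᵢˢᵃᵗ = 0.5194
  T = 361.6 K: ΣzᵢP/Pᵢˢᵃᵗ = 0.8848
  T = 351.0 K: ΣzᵢP/Pᵢˢᵃᵗ = 1.1812
  T = 356.3 K: ΣzᵢP/Pᵢˢᵃᵗ = 1.0200
  T = 359.0 K: ΣzᵢP/Pᵢˢᵃᵗ = 0.9482
  T = 357.6 K: ΣzᵢP/Pᵢˢᵃᵗ = 0.9847
Interpolating between 356.3 K and 357.6 K gives T ≈ 357.0 K.

T = 357.0 K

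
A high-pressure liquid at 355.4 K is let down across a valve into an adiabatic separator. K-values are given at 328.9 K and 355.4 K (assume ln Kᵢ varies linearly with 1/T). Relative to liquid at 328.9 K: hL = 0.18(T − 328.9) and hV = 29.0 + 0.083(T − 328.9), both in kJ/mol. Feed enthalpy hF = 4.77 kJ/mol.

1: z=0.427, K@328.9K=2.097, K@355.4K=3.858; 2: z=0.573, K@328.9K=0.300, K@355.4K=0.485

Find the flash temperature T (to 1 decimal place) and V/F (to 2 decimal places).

Adiabatic flash: solve Rachford–Rice at each trial T, then check hF = ψ·hV(T) + (1−ψ)·hL(T).
  T = 328.9 K: K = (2.097, 0.300), RR gives ψ = 0.088, H_out = 2.542 kJ/mol
  T = 355.4 K: K = (3.858, 0.485), RR gives ψ = 0.629, H_out = 21.385 kJ/mol
  T = 342.1 K: K = (2.875, 0.385), RR gives ψ = 0.388, H_out = 13.139 kJ/mol
  T = 335.5 K: K = (2.463, 0.341), RR gives ψ = 0.256, H_out = 8.443 kJ/mol
  T = 332.2 K: K = (2.274, 0.320), RR gives ψ = 0.178, H_out = 5.704 kJ/mol
  T = 330.5 K: K = (2.182, 0.310), RR gives ψ = 0.133, H_out = 4.138 kJ/mol
Linear interpolation between T = 330.5 (H_out = 4.138) and T = 332.2 (H_out = 5.704) on hF = 4.77 gives T ≈ 331.2 K, at which ψ = 0.15.

T = 331.2 K, V/F = 0.15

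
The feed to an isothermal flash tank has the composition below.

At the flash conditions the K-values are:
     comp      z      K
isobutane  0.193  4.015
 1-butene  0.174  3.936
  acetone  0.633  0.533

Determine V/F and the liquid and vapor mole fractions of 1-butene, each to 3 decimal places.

V/F = 0.573, x_1-butene = 0.065, y_1-butene = 0.255

Material balance + equilibrium reduce to Σ zᵢ(Kᵢ−1)/(1+V/F(Kᵢ−1)) = 0.
g(0) = ΣzᵢKᵢ − 1 = 0.797 and g(1) = 1 − Σzᵢ/Kᵢ = -0.280, so a root lies in (0, 1).
Iterate (Newton) starting at V/F = 0.5:
  V/F = 0.500: g = 0.0534, g' = -0.760 → V/F = 0.570
  V/F = 0.570: g = 0.0021, g' = -0.703 → V/F = 0.573
Converged at V/F = 0.573.
Compositions from xᵢ = zᵢ/(1+V/F(Kᵢ−1)), yᵢ = Kᵢxᵢ:
  isobutane: x = 0.071, y = 0.284
  1-butene: x = 0.065, y = 0.255
  acetone: x = 0.864, y = 0.461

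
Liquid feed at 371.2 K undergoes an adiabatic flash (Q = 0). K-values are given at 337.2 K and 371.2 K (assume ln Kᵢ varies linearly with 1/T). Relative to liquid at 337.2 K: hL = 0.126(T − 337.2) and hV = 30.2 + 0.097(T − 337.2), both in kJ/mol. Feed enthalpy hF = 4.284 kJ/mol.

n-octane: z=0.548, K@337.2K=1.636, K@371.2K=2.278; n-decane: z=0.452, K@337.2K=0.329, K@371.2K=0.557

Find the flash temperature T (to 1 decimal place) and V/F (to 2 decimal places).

T = 338.4 K, V/F = 0.14

Adiabatic flash: solve Rachford–Rice at each trial T, then check hF = ψ·hV(T) + (1−ψ)·hL(T).
  T = 337.2 K: K = (1.636, 0.329), RR gives ψ = 0.106, H_out = 3.201 kJ/mol
  T = 371.2 K: K = (2.278, 0.557), RR gives ψ = 0.883, H_out = 30.090 kJ/mol
  T = 354.2 K: K = (1.946, 0.434), RR gives ψ = 0.490, H_out = 16.684 kJ/mol
  T = 345.7 K: K = (1.788, 0.379), RR gives ψ = 0.309, H_out = 10.321 kJ/mol
  T = 341.4 K: K = (1.710, 0.353), RR gives ψ = 0.211, H_out = 6.871 kJ/mol
  T = 339.3 K: K = (1.673, 0.341), RR gives ψ = 0.160, H_out = 5.082 kJ/mol
Linear interpolation between T = 337.2 (H_out = 3.201) and T = 339.3 (H_out = 5.082) on hF = 4.284 gives T ≈ 338.4 K, at which ψ = 0.14.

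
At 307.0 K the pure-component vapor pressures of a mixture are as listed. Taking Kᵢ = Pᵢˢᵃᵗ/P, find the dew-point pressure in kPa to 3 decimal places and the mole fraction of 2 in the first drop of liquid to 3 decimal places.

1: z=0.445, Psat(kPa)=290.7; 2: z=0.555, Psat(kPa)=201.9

At the dew point ψ → 1, so Σzᵢ/Kᵢ = 1 with Kᵢ = Pᵢˢᵃᵗ/P ⇒ 1/P = Σzᵢ/Pᵢˢᵃᵗ.
1/P = 0.445/290.7 + 0.555/201.9 = 0.004280 ⇒ P = 233.663 kPa
xᵢ = zᵢP/Pᵢˢᵃᵗ ⇒ x_2 = 0.555·233.663/201.9 = 0.642

Pdew = 233.663 kPa, x_2 = 0.642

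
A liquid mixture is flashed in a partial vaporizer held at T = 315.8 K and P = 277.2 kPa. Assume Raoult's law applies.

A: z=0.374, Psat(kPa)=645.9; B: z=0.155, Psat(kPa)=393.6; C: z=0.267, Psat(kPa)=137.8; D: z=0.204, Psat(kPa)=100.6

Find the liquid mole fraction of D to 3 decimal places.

x_D = 0.291

Raoult's law: Kᵢ = Pᵢˢᵃᵗ/P = Pᵢˢᵃᵗ/277.2.
  K_A = 645.9/277.2 = 2.33009, K_B = 393.6/277.2 = 1.41991, K_C = 137.8/277.2 = 0.49711, K_D = 100.6/277.2 = 0.36291
Material balance + equilibrium reduce to Σ zᵢ(Kᵢ−1)/(1+ψ(Kᵢ−1)) = 0.
Check two-phase: ΣzᵢKᵢ = 1.298 > 1 and Σzᵢ/Kᵢ = 1.369 > 1, so g(0) = 0.298 > 0 and g(1) = -0.369 < 0.
Iterate (Newton) starting at ψ = 0.42:
  ψ = 0.420: g = 0.0268, g' = -0.555 → ψ = 0.468
Converged at ψ = 0.468.
Compositions from xᵢ = zᵢ/(1+ψ(Kᵢ−1)), yᵢ = Kᵢxᵢ:
  A: x = 0.230, y = 0.537
  B: x = 0.130, y = 0.184
  C: x = 0.349, y = 0.174
  D: x = 0.291, y = 0.106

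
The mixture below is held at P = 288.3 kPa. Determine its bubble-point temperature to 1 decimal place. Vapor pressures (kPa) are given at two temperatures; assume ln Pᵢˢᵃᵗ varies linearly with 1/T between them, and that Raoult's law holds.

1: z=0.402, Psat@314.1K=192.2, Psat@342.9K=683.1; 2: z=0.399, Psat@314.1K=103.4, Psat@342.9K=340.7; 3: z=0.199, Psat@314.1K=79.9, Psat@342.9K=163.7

T = 332.0 K

Bubble-point temperature: ΣzᵢPᵢˢᵃᵗ(T) = P. Interpolate ln Pᵢˢᵃᵗ = aᵢ + bᵢ/T.
  T = 314.1 K: ΣzᵢPᵢˢᵃᵗ = 134.42 kPa
  T = 342.9 K: ΣzᵢPᵢˢᵃᵗ = 443.12 kPa
  T = 328.5 K: ΣzᵢPᵢˢᵃᵗ = 249.76 kPa
  T = 335.7 K: ΣzᵢPᵢˢᵃᵗ = 334.52 kPa
  T = 332.1 K: ΣzᵢPᵢˢᵃᵗ = 289.46 kPa
  T = 330.3 K: ΣzᵢPᵢˢᵃᵗ = 268.97 kPa
Interpolating between 330.3 K and 332.1 K gives T ≈ 332.0 K.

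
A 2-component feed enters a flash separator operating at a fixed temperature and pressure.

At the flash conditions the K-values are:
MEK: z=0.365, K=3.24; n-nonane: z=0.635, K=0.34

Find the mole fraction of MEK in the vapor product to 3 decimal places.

y_MEK = 0.737

Let β = V/F and solve Σ zᵢ(Kᵢ−1)/(1+β(Kᵢ−1)) = 0.
Feasibility: ΣzᵢKᵢ = 1.399, Σzᵢ/Kᵢ = 1.980 — both > 1, two phases present.
Binary case is linear: z₁(K₁−1)(1+β(K₂−1)) + z₂(K₂−1)(1+β(K₁−1)) = 0
⇒ β = [z₁(K₁−1)+z₂(K₂−1)] / [−(K₁−1)(K₂−1)] = 0.3985/1.4784 = 0.270
Compositions from xᵢ = zᵢ/(1+β(Kᵢ−1)), yᵢ = Kᵢxᵢ:
  MEK: x = 0.228, y = 0.737
  n-nonane: x = 0.772, y = 0.263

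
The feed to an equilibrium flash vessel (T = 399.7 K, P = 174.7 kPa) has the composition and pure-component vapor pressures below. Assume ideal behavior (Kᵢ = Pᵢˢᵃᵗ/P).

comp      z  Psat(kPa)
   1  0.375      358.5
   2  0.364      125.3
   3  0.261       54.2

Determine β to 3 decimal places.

β = 0.217

Raoult's law: Kᵢ = Pᵢˢᵃᵗ/P = Pᵢˢᵃᵗ/174.7.
  K_1 = 358.5/174.7 = 2.05209, K_2 = 125.3/174.7 = 0.71723, K_3 = 54.2/174.7 = 0.31025
Material balance + equilibrium reduce to Σ zᵢ(Kᵢ−1)/(1+β(Kᵢ−1)) = 0.
Check two-phase: ΣzᵢKᵢ = 1.112 > 1 and Σzᵢ/Kᵢ = 1.532 > 1, so g(0) = 0.112 > 0 and g(1) = -0.532 < 0.
Newton iteration, β⁰ = 0.64:
  β = 0.640: g = -0.2122, g' = -0.590 → β = 0.280
  β = 0.280: g = -0.0302, g' = -0.473 → β = 0.216
  β = 0.216: g = 0.0002, g' = -0.480 → β = 0.217
Converged at β = 0.217.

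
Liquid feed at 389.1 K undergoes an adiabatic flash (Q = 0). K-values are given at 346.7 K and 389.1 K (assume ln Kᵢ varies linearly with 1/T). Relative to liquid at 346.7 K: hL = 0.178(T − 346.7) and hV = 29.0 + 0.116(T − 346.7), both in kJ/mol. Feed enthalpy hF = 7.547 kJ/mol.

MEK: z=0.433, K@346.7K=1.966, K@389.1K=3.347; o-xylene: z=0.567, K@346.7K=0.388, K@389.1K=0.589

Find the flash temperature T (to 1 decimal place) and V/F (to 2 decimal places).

T = 352.1 K, V/F = 0.23

Adiabatic flash: solve Rachford–Rice at each trial T, then check hF = ψ·hV(T) + (1−ψ)·hL(T).
  T = 346.7 K: K = (1.966, 0.388), RR gives ψ = 0.121, H_out = 3.496 kJ/mol
  T = 389.1 K: K = (3.347, 0.589), RR gives ψ = 0.812, H_out = 28.959 kJ/mol
  T = 367.9 K: K = (2.605, 0.484), RR gives ψ = 0.486, H_out = 17.217 kJ/mol
  T = 357.3 K: K = (2.272, 0.435), RR gives ψ = 0.320, H_out = 10.967 kJ/mol
  T = 352.0 K: K = (2.116, 0.411), RR gives ψ = 0.227, H_out = 7.455 kJ/mol
  T = 354.6 K: K = (2.192, 0.423), RR gives ψ = 0.274, H_out = 9.223 kJ/mol
  T = 353.3 K: K = (2.154, 0.417), RR gives ψ = 0.251, H_out = 8.351 kJ/mol
Linear interpolation between T = 352.0 (H_out = 7.455) and T = 353.3 (H_out = 8.351) on hF = 7.547 gives T ≈ 352.1 K, at which ψ = 0.23.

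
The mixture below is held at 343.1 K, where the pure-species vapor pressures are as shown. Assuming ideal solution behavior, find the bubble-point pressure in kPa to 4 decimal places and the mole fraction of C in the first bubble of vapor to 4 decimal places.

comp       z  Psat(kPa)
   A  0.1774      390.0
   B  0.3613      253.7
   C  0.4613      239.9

Pbub = 271.5137 kPa, y_C = 0.4076

At the bubble point ψ → 0, so ΣzᵢKᵢ = 1 with Kᵢ = Pᵢˢᵃᵗ/P ⇒ P = ΣzᵢPᵢˢᵃᵗ.
P = 0.1774·390.0 + 0.3613·253.7 + 0.4613·239.9 = 271.5137 kPa
yᵢ = zᵢPᵢˢᵃᵗ/P ⇒ y_C = 0.4613·239.9/271.5137 = 0.4076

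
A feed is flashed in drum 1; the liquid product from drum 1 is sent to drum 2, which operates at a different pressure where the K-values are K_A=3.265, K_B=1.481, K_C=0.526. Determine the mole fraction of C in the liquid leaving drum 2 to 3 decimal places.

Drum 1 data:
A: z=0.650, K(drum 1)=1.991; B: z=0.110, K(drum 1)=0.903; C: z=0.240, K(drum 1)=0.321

x_C (drum 2) = 0.769

Drum 1:
Let ψ₁ = V/F and solve Σ zᵢ(Kᵢ−1)/(1+ψ₁(Kᵢ−1)) = 0.
Feasibility: ΣzᵢKᵢ = 1.471, Σzᵢ/Kᵢ = 1.196 — both > 1, two phases present.
Iterate (Newton) starting at ψ₁ = 0.35:
  ψ₁ = 0.350: g = 0.2535, g' = -0.543 → ψ₁ = 0.816
  ψ₁ = 0.816: g = -0.0212, g' = -0.753 → ψ₁ = 0.788
Converged at ψ₁ = 0.788.
Drum-1 compositions:
  A: x = 0.365, y = 0.727
  B: x = 0.119, y = 0.108
  C: x = 0.516, y = 0.166
Drum-2 feed = drum-1 liquid: z₂ = (0.3651, 0.1191, 0.5158).
Drum 2:
Rachford–Rice: g(ψ₂) = Σ zᵢ(Kᵢ−1)/(1+ψ₂(Kᵢ−1)) = 0.
g(0) = ΣzᵢKᵢ − 1 = 0.640 and g(1) = 1 − Σzᵢ/Kᵢ = -0.173, so a root lies in (0, 1).
Iterate (Newton) starting at ψ₂ = 0.5:
  ψ₂ = 0.500: g = 0.1135, g' = -0.629 → ψ₂ = 0.680
  ψ₂ = 0.680: g = 0.0076, g' = -0.558 → ψ₂ = 0.694
Converged at ψ₂ = 0.694.
  A: x = 0.142, y = 0.463
  B: x = 0.089, y = 0.132
  C: x = 0.769, y = 0.404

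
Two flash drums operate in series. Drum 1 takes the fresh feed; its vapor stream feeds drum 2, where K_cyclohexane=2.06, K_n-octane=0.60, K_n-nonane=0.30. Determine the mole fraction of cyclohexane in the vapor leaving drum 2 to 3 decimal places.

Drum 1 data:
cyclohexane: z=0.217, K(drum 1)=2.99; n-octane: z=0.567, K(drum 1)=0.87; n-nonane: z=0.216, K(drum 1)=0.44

Drum 1:
Material balance + equilibrium reduce to Σ zᵢ(Kᵢ−1)/(1+ψ₁(Kᵢ−1)) = 0.
Feasibility: ΣzᵢKᵢ = 1.237, Σzᵢ/Kᵢ = 1.215 — both > 1, two phases present.
Iterate (Newton) starting at ψ₁ = 0.5:
  ψ₁ = 0.500: g = -0.0304, g' = -0.358 → ψ₁ = 0.415
  ψ₁ = 0.415: g = 0.0010, g' = -0.383 → ψ₁ = 0.418
Converged at ψ₁ = 0.418.
Drum-1 compositions:
  cyclohexane: x = 0.119, y = 0.354
  n-octane: x = 0.600, y = 0.522
  n-nonane: x = 0.282, y = 0.124
Drum-2 feed = drum-1 vapor: z₂ = (0.3543, 0.5216, 0.1241).
Drum 2:
Let ψ₂ = V/F and solve Σ zᵢ(Kᵢ−1)/(1+ψ₂(Kᵢ−1)) = 0.
Feasibility: ΣzᵢKᵢ = 1.080, Σzᵢ/Kᵢ = 1.455 — both > 1, two phases present.
Iterate (Newton) starting at ψ₂ = 0.47:
  ψ₂ = 0.470: g = -0.1357, g' = -0.439 → ψ₂ = 0.161
Converged at ψ₂ = 0.161.
  cyclohexane: x = 0.303, y = 0.624
  n-octane: x = 0.557, y = 0.334
  n-nonane: x = 0.140, y = 0.042

y_cyclohexane (drum 2) = 0.624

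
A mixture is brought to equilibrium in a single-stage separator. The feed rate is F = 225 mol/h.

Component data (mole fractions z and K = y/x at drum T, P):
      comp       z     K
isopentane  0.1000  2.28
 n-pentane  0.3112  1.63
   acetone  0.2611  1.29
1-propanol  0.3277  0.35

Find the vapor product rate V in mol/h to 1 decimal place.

Newton–Raphson from V/F = 0.51:
  V/F = 0.5100: g = -0.02684, g' = -0.4572 → V/F = 0.4513
  V/F = 0.4513: g = -0.00068, g' = -0.4351 → V/F = 0.4497
Converged at V/F = 0.4497.
Then V = V/F·F = 0.4497·225 = 101.2 mol/h and L = F − V = 123.8 mol/h.

V = 101.2 mol/h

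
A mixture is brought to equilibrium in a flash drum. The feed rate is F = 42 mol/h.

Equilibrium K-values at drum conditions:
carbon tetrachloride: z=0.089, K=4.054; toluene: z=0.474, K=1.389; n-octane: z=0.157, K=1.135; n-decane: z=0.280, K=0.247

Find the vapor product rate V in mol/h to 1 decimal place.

Material balance + equilibrium reduce to Σ zᵢ(Kᵢ−1)/(1+ψ(Kᵢ−1)) = 0.
Feasibility: ΣzᵢKᵢ = 1.267, Σzᵢ/Kᵢ = 1.635 — both > 1, two phases present.
Newton iteration, ψ⁰ = 0.5:
  ψ = 0.500: g = -0.0564, g' = -0.591 → ψ = 0.405
  ψ = 0.405: g = -0.0023, g' = -0.551 → ψ = 0.401
Converged at ψ = 0.401.
Then V = ψ·F = 0.4005·42 = 16.8 mol/h and L = F − V = 25.2 mol/h.

V = 16.8 mol/h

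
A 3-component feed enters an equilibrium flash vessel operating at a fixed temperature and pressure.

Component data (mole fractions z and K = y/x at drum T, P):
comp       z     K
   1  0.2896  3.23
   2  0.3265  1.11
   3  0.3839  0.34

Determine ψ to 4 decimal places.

Newton–Raphson from ψ = 0.49:
  ψ = 0.4900: g = -0.03180, g' = -0.6977 → ψ = 0.4444
  ψ = 0.4444: g = 0.00006, g' = -0.7017 → ψ = 0.4445
Converged at ψ = 0.4445.

ψ = 0.4445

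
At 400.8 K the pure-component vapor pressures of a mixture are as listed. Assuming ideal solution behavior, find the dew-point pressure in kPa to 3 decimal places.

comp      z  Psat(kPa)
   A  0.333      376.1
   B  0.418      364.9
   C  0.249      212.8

At the dew point ψ → 1, so Σzᵢ/Kᵢ = 1 with Kᵢ = Pᵢˢᵃᵗ/P ⇒ 1/P = Σzᵢ/Pᵢˢᵃᵗ.
1/P = 0.333/376.1 + 0.418/364.9 + 0.249/212.8 = 0.003201 ⇒ P = 312.399 kPa

Pdew = 312.399 kPa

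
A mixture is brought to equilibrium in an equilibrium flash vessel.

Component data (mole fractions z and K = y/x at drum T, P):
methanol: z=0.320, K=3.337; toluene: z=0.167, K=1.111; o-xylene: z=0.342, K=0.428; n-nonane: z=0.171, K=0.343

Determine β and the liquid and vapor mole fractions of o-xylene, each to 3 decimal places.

Material balance + equilibrium reduce to Σ zᵢ(Kᵢ−1)/(1+β(Kᵢ−1)) = 0.
g(0) = ΣzᵢKᵢ − 1 = 0.458 and g(1) = 1 − Σzᵢ/Kᵢ = -0.544, so a root lies in (0, 1).
Newton iteration, β⁰ = 0.5:
  β = 0.500: g = -0.0789, g' = -0.757 → β = 0.396
  β = 0.396: g = 0.0016, g' = -0.795 → β = 0.398
Converged at β = 0.398.
Compositions from xᵢ = zᵢ/(1+β(Kᵢ−1)), yᵢ = Kᵢxᵢ:
  methanol: x = 0.166, y = 0.553
  toluene: x = 0.160, y = 0.178
  o-xylene: x = 0.443, y = 0.189
  n-nonane: x = 0.231, y = 0.079

β = 0.398, x_o-xylene = 0.443, y_o-xylene = 0.189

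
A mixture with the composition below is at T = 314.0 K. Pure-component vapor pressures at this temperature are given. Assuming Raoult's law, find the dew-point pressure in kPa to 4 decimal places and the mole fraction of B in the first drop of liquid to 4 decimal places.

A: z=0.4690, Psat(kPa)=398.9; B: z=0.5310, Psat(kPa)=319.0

At the dew point ψ → 1, so Σzᵢ/Kᵢ = 1 with Kᵢ = Pᵢˢᵃᵗ/P ⇒ 1/P = Σzᵢ/Pᵢˢᵃᵗ.
1/P = 0.4690/398.9 + 0.5310/319.0 = 0.0028403 ⇒ P = 352.0742 kPa
xᵢ = zᵢP/Pᵢˢᵃᵗ ⇒ x_B = 0.5310·352.0742/319.0 = 0.5861

Pdew = 352.0742 kPa, x_B = 0.5861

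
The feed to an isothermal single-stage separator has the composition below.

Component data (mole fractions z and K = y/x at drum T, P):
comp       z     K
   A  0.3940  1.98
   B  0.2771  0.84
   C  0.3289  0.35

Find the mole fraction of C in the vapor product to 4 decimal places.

Rachford–Rice: g(ψ) = Σ zᵢ(Kᵢ−1)/(1+ψ(Kᵢ−1)) = 0.
Check two-phase: ΣzᵢKᵢ = 1.1280 > 1 and Σzᵢ/Kᵢ = 1.4686 > 1, so g(0) = 0.1280 > 0 and g(1) = -0.4686 < 0.
Iterate (Newton) starting at ψ = 0.35:
  ψ = 0.3500: g = -0.03620, g' = -0.4506 → ψ = 0.2697
  ψ = 0.2697: g = -0.00014, g' = -0.4488 → ψ = 0.2693
Converged at ψ = 0.2693.
Compositions from xᵢ = zᵢ/(1+ψ(Kᵢ−1)), yᵢ = Kᵢxᵢ:
  A: x = 0.3117, y = 0.6172
  B: x = 0.2896, y = 0.2432
  C: x = 0.3987, y = 0.1395

y_C = 0.1395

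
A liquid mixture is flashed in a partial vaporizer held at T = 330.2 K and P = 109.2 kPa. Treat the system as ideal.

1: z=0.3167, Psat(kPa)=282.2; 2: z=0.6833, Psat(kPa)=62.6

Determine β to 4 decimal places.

Raoult's law: Kᵢ = Pᵢˢᵃᵗ/P = Pᵢˢᵃᵗ/109.2.
  K_1 = 282.2/109.2 = 2.584249, K_2 = 62.6/109.2 = 0.573260
Let β = V/F and solve Σ zᵢ(Kᵢ−1)/(1+β(Kᵢ−1)) = 0.
g(0) = ΣzᵢKᵢ − 1 = 0.2101 and g(1) = 1 − Σzᵢ/Kᵢ = -0.3145, so a root lies in (0, 1).
Binary case is linear: z₁(K₁−1)(1+β(K₂−1)) + z₂(K₂−1)(1+β(K₁−1)) = 0
⇒ β = [z₁(K₁−1)+z₂(K₂−1)] / [−(K₁−1)(K₂−1)] = 0.21014/0.67606 = 0.3108

β = 0.3108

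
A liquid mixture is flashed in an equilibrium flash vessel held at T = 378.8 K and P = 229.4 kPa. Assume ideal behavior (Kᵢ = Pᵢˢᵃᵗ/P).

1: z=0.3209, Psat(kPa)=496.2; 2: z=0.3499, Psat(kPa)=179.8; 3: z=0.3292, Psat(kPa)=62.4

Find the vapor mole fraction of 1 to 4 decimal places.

y_1 = 0.6235

Raoult's law: Kᵢ = Pᵢˢᵃᵗ/P = Pᵢˢᵃᵗ/229.4.
  K_1 = 496.2/229.4 = 2.163034, K_2 = 179.8/229.4 = 0.783784, K_3 = 62.4/229.4 = 0.272014
Rachford–Rice: g(V/F) = Σ zᵢ(Kᵢ−1)/(1+V/F(Kᵢ−1)) = 0.
Feasibility: ΣzᵢKᵢ = 1.0579, Σzᵢ/Kᵢ = 1.8050 — both > 1, two phases present.
Newton iteration, V/F⁰ = 0.55:
  V/F = 0.5500: g = -0.25793, g' = -0.6678 → V/F = 0.1637
  V/F = 0.1637: g = -0.03701, g' = -0.5488 → V/F = 0.0963
  V/F = 0.0963: g = 0.00064, g' = -0.5698 → V/F = 0.0974
Converged at V/F = 0.0974.
Compositions from xᵢ = zᵢ/(1+V/F(Kᵢ−1)), yᵢ = Kᵢxᵢ:
  1: x = 0.2882, y = 0.6235
  2: x = 0.3574, y = 0.2801
  3: x = 0.3543, y = 0.0964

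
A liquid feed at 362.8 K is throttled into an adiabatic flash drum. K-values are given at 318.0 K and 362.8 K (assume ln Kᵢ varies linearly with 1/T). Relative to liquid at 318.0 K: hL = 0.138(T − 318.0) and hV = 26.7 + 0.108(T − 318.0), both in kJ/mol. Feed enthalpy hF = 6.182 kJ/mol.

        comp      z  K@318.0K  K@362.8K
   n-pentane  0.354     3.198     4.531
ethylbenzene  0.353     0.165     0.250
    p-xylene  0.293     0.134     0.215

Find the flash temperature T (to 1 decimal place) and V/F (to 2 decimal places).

T = 329.8 K, V/F = 0.17

Adiabatic flash: solve Rachford–Rice at each trial T, then check hF = ψ·hV(T) + (1−ψ)·hL(T).
  T = 318.0 K: K = (3.198, 0.165, 0.134), RR gives ψ = 0.123, H_out = 3.284 kJ/mol
  T = 362.8 K: K = (4.531, 0.250, 0.215), RR gives ψ = 0.279, H_out = 13.262 kJ/mol
  T = 340.4 K: K = (3.850, 0.206, 0.172), RR gives ψ = 0.211, H_out = 8.577 kJ/mol
  T = 329.2 K: K = (3.520, 0.185, 0.153), RR gives ψ = 0.170, H_out = 6.036 kJ/mol
  T = 334.8 K: K = (3.684, 0.195, 0.162), RR gives ψ = 0.191, H_out = 7.328 kJ/mol
  T = 332.0 K: K = (3.602, 0.190, 0.157), RR gives ψ = 0.181, H_out = 6.688 kJ/mol
  T = 330.6 K: K = (3.561, 0.188, 0.155), RR gives ψ = 0.176, H_out = 6.363 kJ/mol
Linear interpolation between T = 329.2 (H_out = 6.036) and T = 330.6 (H_out = 6.363) on hF = 6.182 gives T ≈ 329.8 K, at which ψ = 0.17.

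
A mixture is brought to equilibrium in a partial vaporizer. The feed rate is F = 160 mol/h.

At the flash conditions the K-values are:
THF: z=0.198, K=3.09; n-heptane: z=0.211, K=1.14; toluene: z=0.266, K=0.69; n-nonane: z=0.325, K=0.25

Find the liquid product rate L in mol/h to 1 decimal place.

Newton–Raphson from ψ = 0.45:
  ψ = 0.450: g = -0.2227, g' = -0.684 → ψ = 0.125
  ψ = 0.125: g = 0.0027, g' = -0.799 → ψ = 0.128
Converged at ψ = 0.128.
Then V = ψ·F = 0.1280·160 = 20.5 mol/h and L = F − V = 139.5 mol/h.

L = 139.5 mol/h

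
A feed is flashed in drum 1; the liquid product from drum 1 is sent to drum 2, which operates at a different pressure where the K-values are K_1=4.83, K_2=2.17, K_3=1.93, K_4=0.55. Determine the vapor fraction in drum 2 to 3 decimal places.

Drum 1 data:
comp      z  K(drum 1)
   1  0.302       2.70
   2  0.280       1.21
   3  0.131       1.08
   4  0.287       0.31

Drum 1:
Newton iteration, ψ₁⁰ = 0.5:
  ψ₁ = 0.500: g = 0.0385, g' = -0.584 → ψ₁ = 0.566
  ψ₁ = 0.566: g = -0.0006, g' = -0.605 → ψ₁ = 0.565
Converged at ψ₁ = 0.565.
Drum-1 compositions:
  1: x = 0.154, y = 0.416
  2: x = 0.250, y = 0.303
  3: x = 0.125, y = 0.135
  4: x = 0.470, y = 0.146
Drum-2 feed = drum-1 liquid: z₂ = (0.1541, 0.2503, 0.1253, 0.4703).
Drum 2:
Material balance + equilibrium reduce to Σ zᵢ(Kᵢ−1)/(1+ψ₂(Kᵢ−1)) = 0.
Feasibility: ΣzᵢKᵢ = 1.788, Σzᵢ/Kᵢ = 1.067 — both > 1, two phases present.
Newton iteration, ψ₂⁰ = 0.5:
  ψ₂ = 0.500: g = 0.1937, g' = -0.611 → ψ₂ = 0.817
  ψ₂ = 0.817: g = 0.0243, g' = -0.495 → ψ₂ = 0.866
Converged at ψ₂ = 0.866.
  1: x = 0.036, y = 0.172
  2: x = 0.124, y = 0.270
  3: x = 0.069, y = 0.134
  4: x = 0.771, y = 0.424

V/F (drum 2) = 0.866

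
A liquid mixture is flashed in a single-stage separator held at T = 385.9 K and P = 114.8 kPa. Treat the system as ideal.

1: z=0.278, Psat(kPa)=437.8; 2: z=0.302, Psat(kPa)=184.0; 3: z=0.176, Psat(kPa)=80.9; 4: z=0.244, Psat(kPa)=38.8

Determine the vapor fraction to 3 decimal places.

ψ = 0.735

Raoult's law: Kᵢ = Pᵢˢᵃᵗ/P = Pᵢˢᵃᵗ/114.8.
  K_1 = 437.8/114.8 = 3.81359, K_2 = 184.0/114.8 = 1.60279, K_3 = 80.9/114.8 = 0.70470, K_4 = 38.8/114.8 = 0.33798
Newton iteration, ψ⁰ = 0.63:
  ψ = 0.630: g = 0.0731, g' = -0.682 → ψ = 0.737
  ψ = 0.737: g = -0.0015, g' = -0.719 → ψ = 0.735
Converged at ψ = 0.735.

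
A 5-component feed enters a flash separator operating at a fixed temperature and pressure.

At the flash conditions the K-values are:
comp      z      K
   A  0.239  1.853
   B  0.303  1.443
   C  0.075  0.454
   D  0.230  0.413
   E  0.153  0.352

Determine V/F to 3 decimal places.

Material balance + equilibrium reduce to Σ zᵢ(Kᵢ−1)/(1+V/F(Kᵢ−1)) = 0.
g(0) = ΣzᵢKᵢ − 1 = 0.063 and g(1) = 1 − Σzᵢ/Kᵢ = -0.496, so a root lies in (0, 1).
Newton–Raphson from V/F = 0.41:
  V/F = 0.410: g = -0.1009, g' = -0.432 → V/F = 0.176
  V/F = 0.176: g = -0.0061, g' = -0.390 → V/F = 0.161
Converged at V/F = 0.161.

V/F = 0.161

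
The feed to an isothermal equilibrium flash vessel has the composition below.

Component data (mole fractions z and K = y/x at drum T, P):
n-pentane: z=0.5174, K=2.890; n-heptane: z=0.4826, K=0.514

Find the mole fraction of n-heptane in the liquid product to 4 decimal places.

Let β = V/F and solve Σ zᵢ(Kᵢ−1)/(1+β(Kᵢ−1)) = 0.
Check two-phase: ΣzᵢKᵢ = 1.7433 > 1 and Σzᵢ/Kᵢ = 1.1179 > 1, so g(0) = 0.7433 > 0 and g(1) = -0.1179 < 0.
Newton–Raphson from β = 0.5:
  β = 0.5000: g = 0.19294, g' = -0.6875 → β = 0.7806
  β = 0.7806: g = 0.01711, g' = -0.5976 → β = 0.8093
Converged at β = 0.8093.
Compositions from xᵢ = zᵢ/(1+β(Kᵢ−1)), yᵢ = Kᵢxᵢ:
  n-pentane: x = 0.2045, y = 0.5911
  n-heptane: x = 0.7955, y = 0.4089

x_n-heptane = 0.7955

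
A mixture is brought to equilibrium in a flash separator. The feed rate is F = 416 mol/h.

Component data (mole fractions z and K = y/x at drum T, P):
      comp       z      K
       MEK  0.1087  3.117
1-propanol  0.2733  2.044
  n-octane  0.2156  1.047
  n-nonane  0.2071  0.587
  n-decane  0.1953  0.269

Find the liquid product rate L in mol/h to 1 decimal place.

L = 225.7 mol/h

Material balance + equilibrium reduce to Σ zᵢ(Kᵢ−1)/(1+V/F(Kᵢ−1)) = 0.
Feasibility: ΣzᵢKᵢ = 1.2973, Σzᵢ/Kᵢ = 1.4533 — both > 1, two phases present.
Newton–Raphson from V/F = 0.5:
  V/F = 0.5000: g = -0.02364, g' = -0.5593 → V/F = 0.4577
  V/F = 0.4577: g = -0.00018, g' = -0.5519 → V/F = 0.4574
Converged at V/F = 0.4574.
Then V = V/F·F = 0.4574·416 = 190.3 mol/h and L = F − V = 225.7 mol/h.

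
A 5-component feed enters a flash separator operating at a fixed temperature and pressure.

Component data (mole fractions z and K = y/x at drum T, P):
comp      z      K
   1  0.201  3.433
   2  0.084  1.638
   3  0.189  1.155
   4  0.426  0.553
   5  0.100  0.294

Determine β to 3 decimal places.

Rachford–Rice: g(β) = Σ zᵢ(Kᵢ−1)/(1+β(Kᵢ−1)) = 0.
Feasibility: ΣzᵢKᵢ = 1.311, Σzᵢ/Kᵢ = 1.384 — both > 1, two phases present.
Newton–Raphson from β = 0.56:
  β = 0.560: g = -0.0973, g' = -0.523 → β = 0.374
  β = 0.374: g = 0.0024, g' = -0.567 → β = 0.378
Converged at β = 0.378.

β = 0.378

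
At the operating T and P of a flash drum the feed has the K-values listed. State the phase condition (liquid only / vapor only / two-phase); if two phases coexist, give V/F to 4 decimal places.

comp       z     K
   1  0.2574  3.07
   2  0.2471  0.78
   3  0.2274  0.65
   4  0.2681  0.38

two-phase, V/F = 0.2646

ΣzᵢKᵢ = 1.2326; Σzᵢ/Kᵢ = 1.4560.
Both exceed 1, so a two-phase solution exists.
Let ψ = V/F and solve Σ zᵢ(Kᵢ−1)/(1+ψ(Kᵢ−1)) = 0.
Iterate (Newton) starting at ψ = 0.5:
  ψ = 0.5000: g = -0.13663, g' = -0.5388 → ψ = 0.2464
  ψ = 0.2464: g = 0.01205, g' = -0.6740 → ψ = 0.2643
  ψ = 0.2643: g = 0.00017, g' = -0.6555 → ψ = 0.2646
Converged at ψ = 0.2646.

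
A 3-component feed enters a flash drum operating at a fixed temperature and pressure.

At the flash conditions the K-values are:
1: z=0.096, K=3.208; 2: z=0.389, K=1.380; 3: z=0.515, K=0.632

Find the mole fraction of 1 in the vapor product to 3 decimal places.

y_1 = 0.151

Newton iteration, ψ⁰ = 0.5:
  ψ = 0.500: g = -0.0073, g' = -0.250 → ψ = 0.471
Converged at ψ = 0.471.
Compositions from xᵢ = zᵢ/(1+ψ(Kᵢ−1)), yᵢ = Kᵢxᵢ:
  1: x = 0.047, y = 0.151
  2: x = 0.330, y = 0.455
  3: x = 0.623, y = 0.394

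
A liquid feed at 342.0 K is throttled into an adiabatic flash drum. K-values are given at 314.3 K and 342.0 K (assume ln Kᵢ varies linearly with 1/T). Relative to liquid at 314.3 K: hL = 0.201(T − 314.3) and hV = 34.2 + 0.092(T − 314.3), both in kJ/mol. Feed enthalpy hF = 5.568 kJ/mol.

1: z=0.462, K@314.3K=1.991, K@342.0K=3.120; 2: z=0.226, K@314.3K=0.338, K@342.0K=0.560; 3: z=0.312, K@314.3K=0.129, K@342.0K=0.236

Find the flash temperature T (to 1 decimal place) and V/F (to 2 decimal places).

Adiabatic flash: solve Rachford–Rice at each trial T, then check hF = ψ·hV(T) + (1−ψ)·hL(T).
  T = 314.3 K: K = (1.991, 0.338, 0.129), RR gives ψ = 0.047, H_out = 1.594 kJ/mol
  T = 342.0 K: K = (3.120, 0.560, 0.236), RR gives ψ = 0.464, H_out = 20.021 kJ/mol
  T = 328.1 K: K = (2.514, 0.439, 0.177), RR gives ψ = 0.287, H_out = 12.163 kJ/mol
  T = 321.2 K: K = (2.243, 0.386, 0.151), RR gives ψ = 0.181, H_out = 7.440 kJ/mol
  T = 317.8 K: K = (2.116, 0.362, 0.140), RR gives ψ = 0.119, H_out = 4.743 kJ/mol
  T = 319.5 K: K = (2.179, 0.374, 0.146), RR gives ψ = 0.151, H_out = 6.129 kJ/mol
Linear interpolation between T = 317.8 (H_out = 4.743) and T = 319.5 (H_out = 6.129) on hF = 5.568 gives T ≈ 318.8 K, at which ψ = 0.14.

T = 318.8 K, V/F = 0.14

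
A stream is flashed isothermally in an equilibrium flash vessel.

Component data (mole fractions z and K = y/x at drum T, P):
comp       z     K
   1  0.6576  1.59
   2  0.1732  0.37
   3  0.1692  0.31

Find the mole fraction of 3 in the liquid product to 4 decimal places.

x_3 = 0.2373

Material balance + equilibrium reduce to Σ zᵢ(Kᵢ−1)/(1+ψ(Kᵢ−1)) = 0.
Feasibility: ΣzᵢKᵢ = 1.1621, Σzᵢ/Kᵢ = 1.4275 — both > 1, two phases present.
Newton–Raphson from ψ = 0.42:
  ψ = 0.4200: g = -0.00183, g' = -0.4338 → ψ = 0.4158
Converged at ψ = 0.4158.
Compositions from xᵢ = zᵢ/(1+ψ(Kᵢ−1)), yᵢ = Kᵢxᵢ:
  1: x = 0.5281, y = 0.8396
  2: x = 0.2347, y = 0.0868
  3: x = 0.2373, y = 0.0736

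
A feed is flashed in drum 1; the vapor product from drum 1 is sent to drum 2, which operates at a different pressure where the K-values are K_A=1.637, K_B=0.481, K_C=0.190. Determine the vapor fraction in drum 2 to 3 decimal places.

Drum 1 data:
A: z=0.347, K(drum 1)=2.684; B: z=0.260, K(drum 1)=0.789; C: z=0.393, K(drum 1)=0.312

Drum 1:
Let ψ₁ = V/F and solve Σ zᵢ(Kᵢ−1)/(1+ψ₁(Kᵢ−1)) = 0.
g(0) = ΣzᵢKᵢ − 1 = 0.259 and g(1) = 1 − Σzᵢ/Kᵢ = -0.718, so a root lies in (0, 1).
Iterate (Newton) starting at ψ₁ = 0.5:
  ψ₁ = 0.500: g = -0.1563, g' = -0.737 → ψ₁ = 0.288
  ψ₁ = 0.288: g = -0.0020, g' = -0.749 → ψ₁ = 0.285
Converged at ψ₁ = 0.285.
Drum-1 compositions:
  A: x = 0.234, y = 0.629
  B: x = 0.277, y = 0.218
  C: x = 0.489, y = 0.153
Drum-2 feed = drum-1 vapor: z₂ = (0.6292, 0.2183, 0.1525).
Drum 2:
Material balance + equilibrium reduce to Σ zᵢ(Kᵢ−1)/(1+ψ₂(Kᵢ−1)) = 0.
Feasibility: ΣzᵢKᵢ = 1.164, Σzᵢ/Kᵢ = 1.641 — both > 1, two phases present.
Iterate (Newton) starting at ψ₂ = 0.48:
  ψ₂ = 0.480: g = -0.0461, g' = -0.522 → ψ₂ = 0.392
  ψ₂ = 0.392: g = -0.0024, g' = -0.471 → ψ₂ = 0.387
Converged at ψ₂ = 0.387.
  A: x = 0.505, y = 0.826
  B: x = 0.273, y = 0.131
  C: x = 0.222, y = 0.042

V/F (drum 2) = 0.387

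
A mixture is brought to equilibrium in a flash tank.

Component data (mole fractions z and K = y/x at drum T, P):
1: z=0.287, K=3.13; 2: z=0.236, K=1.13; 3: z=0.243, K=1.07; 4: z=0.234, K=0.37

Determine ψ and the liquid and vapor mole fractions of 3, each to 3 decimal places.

Material balance + equilibrium reduce to Σ zᵢ(Kᵢ−1)/(1+ψ(Kᵢ−1)) = 0.
Feasibility: ΣzᵢKᵢ = 1.512, Σzᵢ/Kᵢ = 1.160 — both > 1, two phases present.
Newton–Raphson from ψ = 0.55:
  ψ = 0.550: g = 0.1009, g' = -0.498 → ψ = 0.753
  ψ = 0.753: g = -0.0014, g' = -0.532 → ψ = 0.750
Converged at ψ = 0.750.
Compositions from xᵢ = zᵢ/(1+ψ(Kᵢ−1)), yᵢ = Kᵢxᵢ:
  1: x = 0.110, y = 0.346
  2: x = 0.215, y = 0.243
  3: x = 0.231, y = 0.247
  4: x = 0.444, y = 0.164

ψ = 0.750, x_3 = 0.231, y_3 = 0.247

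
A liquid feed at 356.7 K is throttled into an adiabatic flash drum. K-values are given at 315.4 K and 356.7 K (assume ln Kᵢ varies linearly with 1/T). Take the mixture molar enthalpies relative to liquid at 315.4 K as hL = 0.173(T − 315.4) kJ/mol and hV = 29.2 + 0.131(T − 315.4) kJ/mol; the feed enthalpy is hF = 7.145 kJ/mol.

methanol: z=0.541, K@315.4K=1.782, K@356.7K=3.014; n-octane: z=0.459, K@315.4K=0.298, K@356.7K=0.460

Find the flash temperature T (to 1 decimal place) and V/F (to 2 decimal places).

Adiabatic flash: solve Rachford–Rice at each trial T, then check hF = ψ·hV(T) + (1−ψ)·hL(T).
  T = 315.4 K: K = (1.782, 0.298), RR gives ψ = 0.184, H_out = 5.364 kJ/mol
  T = 356.7 K: K = (3.014, 0.460), RR gives ψ = 0.774, H_out = 28.402 kJ/mol
  T = 336.0 K: K = (2.354, 0.375), RR gives ψ = 0.527, H_out = 18.484 kJ/mol
  T = 325.7 K: K = (2.057, 0.336), RR gives ψ = 0.380, H_out = 12.712 kJ/mol
  T = 320.5 K: K = (1.915, 0.316), RR gives ψ = 0.290, H_out = 9.286 kJ/mol
  T = 317.9 K: K = (1.847, 0.307), RR gives ψ = 0.239, H_out = 7.372 kJ/mol
  T = 316.6 K: K = (1.813, 0.302), RR gives ψ = 0.211, H_out = 6.350 kJ/mol
Linear interpolation between T = 316.6 (H_out = 6.350) and T = 317.9 (H_out = 7.372) on hF = 7.145 gives T ≈ 317.6 K, at which ψ = 0.23.

T = 317.6 K, V/F = 0.23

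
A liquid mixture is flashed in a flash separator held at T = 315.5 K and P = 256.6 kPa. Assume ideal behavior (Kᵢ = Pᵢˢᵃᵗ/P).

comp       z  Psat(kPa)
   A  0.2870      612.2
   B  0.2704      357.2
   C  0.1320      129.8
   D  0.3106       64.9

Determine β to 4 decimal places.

Raoult's law: Kᵢ = Pᵢˢᵃᵗ/P = Pᵢˢᵃᵗ/256.6.
  K_A = 612.2/256.6 = 2.385814, K_B = 357.2/256.6 = 1.392050, K_C = 129.8/256.6 = 0.505846, K_D = 64.9/256.6 = 0.252923
Rachford–Rice: g(β) = Σ zᵢ(Kᵢ−1)/(1+β(Kᵢ−1)) = 0.
g(0) = ΣzᵢKᵢ − 1 = 0.2065 and g(1) = 1 − Σzᵢ/Kᵢ = -0.8035, so a root lies in (0, 1).
Iterate (Newton) starting at β = 0.5:
  β = 0.5000: g = -0.13346, g' = -0.7200 → β = 0.3146
  β = 0.3146: g = -0.00924, g' = -0.6417 → β = 0.3002
Converged at β = 0.3002.

β = 0.3002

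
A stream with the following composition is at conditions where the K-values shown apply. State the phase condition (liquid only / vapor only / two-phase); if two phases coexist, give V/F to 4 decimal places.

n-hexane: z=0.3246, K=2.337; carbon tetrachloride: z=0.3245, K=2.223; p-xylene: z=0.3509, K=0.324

two-phase, V/F = 0.6858

ΣzᵢKᵢ = 1.5936; Σzᵢ/Kᵢ = 1.3679.
Both exceed 1, so a two-phase solution exists.
Rachford–Rice: g(ψ) = Σ zᵢ(Kᵢ−1)/(1+ψ(Kᵢ−1)) = 0.
Newton iteration, ψ⁰ = 0.32:
  ψ = 0.3200: g = 0.28650, g' = -0.7964 → ψ = 0.6797
  ψ = 0.6797: g = 0.00521, g' = -0.8529 → ψ = 0.6858
Converged at ψ = 0.6858.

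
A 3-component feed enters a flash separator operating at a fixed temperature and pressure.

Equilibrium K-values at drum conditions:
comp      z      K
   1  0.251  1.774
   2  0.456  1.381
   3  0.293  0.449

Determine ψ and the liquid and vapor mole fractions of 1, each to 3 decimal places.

Material balance + equilibrium reduce to Σ zᵢ(Kᵢ−1)/(1+ψ(Kᵢ−1)) = 0.
Feasibility: ΣzᵢKᵢ = 1.207, Σzᵢ/Kᵢ = 1.124 — both > 1, two phases present.
Iterate (Newton) starting at ψ = 0.5:
  ψ = 0.500: g = 0.0632, g' = -0.294 → ψ = 0.715
  ψ = 0.715: g = -0.0047, g' = -0.345 → ψ = 0.701
Converged at ψ = 0.701.
Compositions from xᵢ = zᵢ/(1+ψ(Kᵢ−1)), yᵢ = Kᵢxᵢ:
  1: x = 0.163, y = 0.289
  2: x = 0.360, y = 0.497
  3: x = 0.477, y = 0.214

ψ = 0.701, x_1 = 0.163, y_1 = 0.289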